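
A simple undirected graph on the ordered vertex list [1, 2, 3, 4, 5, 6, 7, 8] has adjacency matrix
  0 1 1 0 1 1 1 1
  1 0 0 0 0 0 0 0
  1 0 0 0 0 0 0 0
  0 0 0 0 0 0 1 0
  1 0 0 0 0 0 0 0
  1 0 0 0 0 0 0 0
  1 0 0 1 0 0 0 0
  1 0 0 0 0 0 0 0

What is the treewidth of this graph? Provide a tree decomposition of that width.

Each bag holds 2 vertices, so the decomposition has width 1, which upper-bounds the treewidth. G has an edge, so its treewidth is at least 1. Therefore the treewidth is 1.

Treewidth 1.
Bags: B1 = {1, 8}  B2 = {1, 5}  B3 = {1, 7}  B4 = {4, 7}  B5 = {1, 3}  B6 = {1, 6}  B7 = {1, 2}
Tree: B1–B2, B1–B3, B3–B4, B1–B5, B5–B6, B3–B7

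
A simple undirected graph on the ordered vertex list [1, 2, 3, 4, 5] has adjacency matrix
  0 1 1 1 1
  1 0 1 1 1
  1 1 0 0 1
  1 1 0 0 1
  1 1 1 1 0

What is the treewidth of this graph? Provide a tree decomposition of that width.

Each bag holds 4 vertices, so the decomposition has width 3, which upper-bounds the treewidth. Conversely, {1, 2, 3, 5} is a clique of size 4, and the vertices of any clique must share a bag in every tree decomposition; so some bag has ≥ 4 vertices and tw(G) ≥ 3. Therefore the treewidth is 3.

Treewidth 3.
One such decomposition:
Bags: B1 = {1, 2, 3, 5}  B2 = {1, 2, 4, 5}
Tree: B1–B2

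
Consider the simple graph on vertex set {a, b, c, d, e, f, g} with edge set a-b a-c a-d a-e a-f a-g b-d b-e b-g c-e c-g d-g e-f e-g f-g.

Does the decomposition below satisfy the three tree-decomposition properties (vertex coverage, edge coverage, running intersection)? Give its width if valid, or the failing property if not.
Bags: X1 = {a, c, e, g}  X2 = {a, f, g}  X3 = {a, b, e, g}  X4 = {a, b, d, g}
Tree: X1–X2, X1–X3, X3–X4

No — edge (e,f) lies in no bag.

A tree decomposition must satisfy three properties: every vertex lies in some bag; for every edge, both endpoints lie together in some bag; and for every vertex, the bags containing it form a connected subtree. Here edge (e,f) lies in no bag, so the decomposition is invalid.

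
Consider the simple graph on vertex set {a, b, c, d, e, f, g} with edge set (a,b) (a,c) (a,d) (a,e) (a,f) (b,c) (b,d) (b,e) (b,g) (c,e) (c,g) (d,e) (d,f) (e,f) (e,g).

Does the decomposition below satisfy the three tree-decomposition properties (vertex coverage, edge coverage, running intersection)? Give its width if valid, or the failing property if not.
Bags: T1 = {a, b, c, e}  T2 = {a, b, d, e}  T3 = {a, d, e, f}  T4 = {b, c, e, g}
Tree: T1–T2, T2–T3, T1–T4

Yes; width 3.

Vertex coverage: the bags together contain {a, b, c, d, e, f, g}, the full vertex set. Edge coverage: each edge of G has both endpoints in at least one bag. Running intersection: for every vertex, the bags containing it form a connected subtree. All three properties hold, so this is a valid tree decomposition of width max|bag| − 1 = 3, and hence tw(G) ≤ 3.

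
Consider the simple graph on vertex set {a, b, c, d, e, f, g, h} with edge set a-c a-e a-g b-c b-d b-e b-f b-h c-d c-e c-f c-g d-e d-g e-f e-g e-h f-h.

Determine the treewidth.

3

A width-3 tree decomposition is:
Bags: B1 = {c, d, e, g}  B2 = {b, c, d, e}  B3 = {a, c, e, g}  B4 = {b, c, e, f}  B5 = {b, e, f, h}
Tree: B1–B2, B1–B3, B2–B4, B4–B5
The largest bag has 4 vertices, giving width 3; this decomposition certifies tw(G) ≤ 3. Conversely, {b, e, f, h} is a clique of size 4, and the vertices of any clique must share a bag in every tree decomposition; so some bag has ≥ 4 vertices and tw(G) ≥ 3. Therefore the treewidth is 3.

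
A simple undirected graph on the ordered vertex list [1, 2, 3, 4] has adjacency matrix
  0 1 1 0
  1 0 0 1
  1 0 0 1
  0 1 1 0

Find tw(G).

2

A width-2 tree decomposition is:
Bags: B1 = {1, 3, 4}  B2 = {1, 2, 4}
Tree: B1–B2
Every bag has size at most 3, so the width is 3 − 1 = 2 and tw(G) ≤ 2. Since 1–3–4–2–1 is a cycle in G, G is not acyclic. Forests are exactly the graphs of treewidth ≤ 1, so tw(G) ≥ 2. Hence tw(G) = 2 exactly.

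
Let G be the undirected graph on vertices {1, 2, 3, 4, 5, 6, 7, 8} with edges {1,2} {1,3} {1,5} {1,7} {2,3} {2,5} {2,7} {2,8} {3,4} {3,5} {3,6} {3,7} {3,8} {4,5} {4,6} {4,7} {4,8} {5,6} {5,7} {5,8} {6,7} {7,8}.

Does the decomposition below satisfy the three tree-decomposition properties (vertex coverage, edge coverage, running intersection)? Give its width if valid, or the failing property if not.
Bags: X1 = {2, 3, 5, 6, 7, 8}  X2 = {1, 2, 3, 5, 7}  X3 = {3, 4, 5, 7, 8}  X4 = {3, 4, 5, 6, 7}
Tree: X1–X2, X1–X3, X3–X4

A tree decomposition must satisfy three properties: every vertex lies in some bag; for every edge, both endpoints lie together in some bag; and for every vertex, the bags containing it form a connected subtree. Here bags containing vertex 6 are not connected in the tree, so the decomposition is invalid.

No — bags containing vertex 6 are not connected in the tree.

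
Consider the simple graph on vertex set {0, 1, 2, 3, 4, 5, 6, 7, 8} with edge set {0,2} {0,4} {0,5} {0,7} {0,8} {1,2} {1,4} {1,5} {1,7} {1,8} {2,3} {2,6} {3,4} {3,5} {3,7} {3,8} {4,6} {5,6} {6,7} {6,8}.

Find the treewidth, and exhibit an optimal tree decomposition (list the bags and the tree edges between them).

Every bag has size at most 5, so the width is 5 − 1 = 4 and tw(G) ≤ 4. For the lower bound: the 5 vertex sets {3,8}, {2,6}, {0,4}, {1}, {5} are disjoint, each induces a connected subgraph, and every pair is joined by at least one edge of G. Contracting each set to a single vertex therefore yields K_{5} as a minor, and since treewidth is minor-monotone, tw(G) ≥ tw(K_{5}) = 4. Therefore the treewidth is 4.

Treewidth 4.
One optimal decomposition is:
Bags: B1 = {0, 1, 3, 6, 8}  B2 = {0, 1, 2, 3, 6}  B3 = {0, 1, 3, 4, 6}  B4 = {0, 1, 3, 5, 6}  B5 = {0, 1, 3, 6, 7}
Tree: B1–B2, B2–B3, B3–B4, B4–B5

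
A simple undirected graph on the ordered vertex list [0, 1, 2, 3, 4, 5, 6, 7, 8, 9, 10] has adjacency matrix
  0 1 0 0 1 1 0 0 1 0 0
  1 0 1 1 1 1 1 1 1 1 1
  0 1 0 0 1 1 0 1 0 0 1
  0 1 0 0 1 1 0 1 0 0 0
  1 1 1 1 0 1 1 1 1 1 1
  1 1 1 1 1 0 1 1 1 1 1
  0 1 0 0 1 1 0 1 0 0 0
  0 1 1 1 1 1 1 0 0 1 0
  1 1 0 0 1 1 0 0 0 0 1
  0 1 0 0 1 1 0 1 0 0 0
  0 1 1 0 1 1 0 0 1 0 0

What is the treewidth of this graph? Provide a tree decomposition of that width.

Every bag has size at most 5, so the width is 5 − 1 = 4 and tw(G) ≤ 4. On the other hand G contains the 5-clique {0, 1, 4, 5, 8}. A clique must lie in a single bag of any decomposition, so no decomposition can have width below 4. The upper and lower bounds meet at 4, so that is the treewidth.

Treewidth 4.
Bags: B1 = {1, 4, 5, 6, 7}  B2 = {1, 2, 4, 5, 7}  B3 = {1, 4, 5, 7, 9}  B4 = {1, 3, 4, 5, 7}  B5 = {1, 2, 4, 5, 10}  B6 = {1, 4, 5, 8, 10}  B7 = {0, 1, 4, 5, 8}
Tree: B1–B2, B1–B3, B2–B4, B2–B5, B5–B6, B6–B7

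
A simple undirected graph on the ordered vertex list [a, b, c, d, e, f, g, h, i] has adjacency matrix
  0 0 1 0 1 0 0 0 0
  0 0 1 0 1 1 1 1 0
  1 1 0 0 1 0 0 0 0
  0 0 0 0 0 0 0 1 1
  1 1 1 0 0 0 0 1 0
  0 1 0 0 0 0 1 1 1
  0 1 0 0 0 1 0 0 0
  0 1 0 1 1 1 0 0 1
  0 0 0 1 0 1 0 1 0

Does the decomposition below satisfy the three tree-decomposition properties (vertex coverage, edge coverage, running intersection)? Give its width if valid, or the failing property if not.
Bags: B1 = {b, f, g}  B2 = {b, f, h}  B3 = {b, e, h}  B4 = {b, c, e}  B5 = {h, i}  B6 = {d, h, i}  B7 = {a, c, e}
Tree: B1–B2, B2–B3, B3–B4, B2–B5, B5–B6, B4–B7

A tree decomposition must satisfy three properties: every vertex lies in some bag; for every edge, both endpoints lie together in some bag; and for every vertex, the bags containing it form a connected subtree. Here edge (f,i) lies in no bag, so the decomposition is invalid.

No — edge (f,i) lies in no bag.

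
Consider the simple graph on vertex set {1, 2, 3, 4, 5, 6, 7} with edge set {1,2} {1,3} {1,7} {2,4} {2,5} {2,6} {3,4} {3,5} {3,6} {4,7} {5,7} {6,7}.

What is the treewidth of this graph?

A width-3 tree decomposition is:
Bags: B1 = {1, 2, 3, 7}  B2 = {2, 3, 4, 7}  B3 = {2, 3, 5, 7}  B4 = {2, 3, 6, 7}
Tree: B1–B2, B2–B3, B3–B4
Every bag has size at most 4, so the width is 4 − 1 = 3 and tw(G) ≤ 3. For the lower bound: the 4 vertex sets {1,3}, {2,4}, {7}, {5} are disjoint, each induces a connected subgraph, and every pair is joined by at least one edge of G. Contracting each set to a single vertex therefore yields K_{4} as a minor, and since treewidth is minor-monotone, tw(G) ≥ tw(K_{4}) = 3. The upper and lower bounds meet at 3, so that is the treewidth.

3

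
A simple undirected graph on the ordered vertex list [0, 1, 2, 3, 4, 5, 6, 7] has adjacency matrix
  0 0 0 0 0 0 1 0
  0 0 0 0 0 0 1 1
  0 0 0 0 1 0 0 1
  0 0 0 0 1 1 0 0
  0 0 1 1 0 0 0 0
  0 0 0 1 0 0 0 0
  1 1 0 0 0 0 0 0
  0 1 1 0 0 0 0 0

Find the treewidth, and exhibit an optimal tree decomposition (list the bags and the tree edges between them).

The largest bag has 2 vertices, giving width 1; this decomposition certifies tw(G) ≤ 1. Any graph with an edge has treewidth ≥ 1, and G has the edge 5–3. Hence tw(G) = 1 exactly.

Treewidth 1.
One optimal decomposition is:
Bags: B1 = {3, 5}  B2 = {3, 4}  B3 = {2, 4}  B4 = {2, 7}  B5 = {1, 7}  B6 = {1, 6}  B7 = {0, 6}
Tree: B1–B2, B2–B3, B3–B4, B4–B5, B5–B6, B6–B7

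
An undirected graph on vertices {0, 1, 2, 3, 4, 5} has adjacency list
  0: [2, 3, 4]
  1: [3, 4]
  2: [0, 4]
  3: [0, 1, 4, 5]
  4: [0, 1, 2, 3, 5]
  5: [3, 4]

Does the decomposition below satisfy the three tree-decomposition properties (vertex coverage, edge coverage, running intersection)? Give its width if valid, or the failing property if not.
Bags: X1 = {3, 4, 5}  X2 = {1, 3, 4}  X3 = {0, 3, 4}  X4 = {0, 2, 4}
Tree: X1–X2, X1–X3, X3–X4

Checking the three conditions: (i) the bags cover all of {0, 1, 2, 3, 4, 5}; (ii) for each edge, some bag contains both endpoints; (iii) the bags containing any fixed vertex form a subtree. All hold, so the decomposition is valid with width 3 − 1 = 2.

Yes; width 2.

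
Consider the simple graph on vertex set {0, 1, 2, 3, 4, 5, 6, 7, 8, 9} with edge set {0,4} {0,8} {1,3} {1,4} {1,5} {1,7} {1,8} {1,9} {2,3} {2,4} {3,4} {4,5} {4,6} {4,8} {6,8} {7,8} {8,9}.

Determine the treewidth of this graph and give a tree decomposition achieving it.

The largest bag has 3 vertices, giving width 2; this decomposition certifies tw(G) ≤ 2. On the other hand G contains the 3-clique {1, 8, 9}. A clique must lie in a single bag of any decomposition, so no decomposition can have width below 2. Hence tw(G) = 2 exactly.

Treewidth 2.
One optimal decomposition is:
Bags: B1 = {1, 4, 5}  B2 = {1, 4, 8}  B3 = {1, 7, 8}  B4 = {1, 3, 4}  B5 = {1, 8, 9}  B6 = {4, 6, 8}  B7 = {2, 3, 4}  B8 = {0, 4, 8}
Tree: B1–B2, B2–B3, B1–B4, B3–B5, B2–B6, B4–B7, B6–B8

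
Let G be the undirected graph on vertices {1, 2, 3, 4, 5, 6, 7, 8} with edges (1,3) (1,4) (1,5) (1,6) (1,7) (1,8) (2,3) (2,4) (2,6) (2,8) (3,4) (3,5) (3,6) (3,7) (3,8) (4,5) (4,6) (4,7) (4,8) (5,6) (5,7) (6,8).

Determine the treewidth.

A width-4 tree decomposition is:
Bags: B1 = {1, 3, 4, 5, 7}  B2 = {1, 3, 4, 5, 6}  B3 = {1, 3, 4, 6, 8}  B4 = {2, 3, 4, 6, 8}
Tree: B1–B2, B2–B3, B3–B4
Each bag holds 5 vertices, so the decomposition has width 4, which upper-bounds the treewidth. Conversely, {1, 3, 4, 6, 8} is a clique of size 5, and the vertices of any clique must share a bag in every tree decomposition; so some bag has ≥ 5 vertices and tw(G) ≥ 4. Hence tw(G) = 4 exactly.

4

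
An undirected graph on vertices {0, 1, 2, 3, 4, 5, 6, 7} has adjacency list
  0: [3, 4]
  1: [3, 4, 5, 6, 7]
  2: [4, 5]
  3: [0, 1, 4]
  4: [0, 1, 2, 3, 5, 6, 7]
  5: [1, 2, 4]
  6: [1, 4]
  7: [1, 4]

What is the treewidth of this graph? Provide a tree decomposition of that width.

The largest bag has 3 vertices, giving width 2; this decomposition certifies tw(G) ≤ 2. Conversely, {0, 3, 4} is a clique of size 3, and the vertices of any clique must share a bag in every tree decomposition; so some bag has ≥ 3 vertices and tw(G) ≥ 2. Therefore the treewidth is 2.

Treewidth 2.
Bags: B1 = {2, 4, 5}  B2 = {1, 4, 5}  B3 = {1, 3, 4}  B4 = {1, 4, 6}  B5 = {1, 4, 7}  B6 = {0, 3, 4}
Tree: B1–B2, B2–B3, B2–B4, B3–B5, B3–B6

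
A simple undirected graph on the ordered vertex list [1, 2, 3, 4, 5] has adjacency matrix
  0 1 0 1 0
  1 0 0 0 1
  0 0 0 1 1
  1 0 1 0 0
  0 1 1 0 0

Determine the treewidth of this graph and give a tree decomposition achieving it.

Treewidth 2.
One such decomposition:
Bags: B1 = {3, 4, 5}  B2 = {1, 4, 5}  B3 = {1, 2, 5}
Tree: B1–B2, B2–B3

Every bag has size at most 3, so the width is 3 − 1 = 2 and tw(G) ≤ 2. Since 5–3–4–1–2–5 is a cycle in G, G is not acyclic. Forests are exactly the graphs of treewidth ≤ 1, so tw(G) ≥ 2. The upper and lower bounds meet at 2, so that is the treewidth.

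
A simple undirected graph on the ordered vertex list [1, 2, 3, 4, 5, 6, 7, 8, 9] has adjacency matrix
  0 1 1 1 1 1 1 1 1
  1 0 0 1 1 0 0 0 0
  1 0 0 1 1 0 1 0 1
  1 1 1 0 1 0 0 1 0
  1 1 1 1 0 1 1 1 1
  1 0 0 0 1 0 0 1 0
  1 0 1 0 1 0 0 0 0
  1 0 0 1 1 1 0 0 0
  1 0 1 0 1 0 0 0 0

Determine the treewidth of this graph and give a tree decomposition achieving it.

Every bag has size at most 4, so the width is 4 − 1 = 3 and tw(G) ≤ 3. Conversely, {1, 4, 5, 8} is a clique of size 4, and the vertices of any clique must share a bag in every tree decomposition; so some bag has ≥ 4 vertices and tw(G) ≥ 3. Therefore the treewidth is 3.

Treewidth 3.
Bags: B1 = {1, 3, 4, 5}  B2 = {1, 4, 5, 8}  B3 = {1, 3, 5, 7}  B4 = {1, 3, 5, 9}  B5 = {1, 2, 4, 5}  B6 = {1, 5, 6, 8}
Tree: B1–B2, B1–B3, B1–B4, B2–B5, B2–B6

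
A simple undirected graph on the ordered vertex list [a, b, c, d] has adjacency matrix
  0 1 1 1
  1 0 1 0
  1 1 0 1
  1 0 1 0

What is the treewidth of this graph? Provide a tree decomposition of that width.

The largest bag has 3 vertices, giving width 2; this decomposition certifies tw(G) ≤ 2. Conversely, {a, c, d} is a clique of size 3, and the vertices of any clique must share a bag in every tree decomposition; so some bag has ≥ 3 vertices and tw(G) ≥ 2. The upper and lower bounds meet at 2, so that is the treewidth.

Treewidth 2.
One optimal decomposition is:
Bags: B1 = {a, b, c}  B2 = {a, c, d}
Tree: B1–B2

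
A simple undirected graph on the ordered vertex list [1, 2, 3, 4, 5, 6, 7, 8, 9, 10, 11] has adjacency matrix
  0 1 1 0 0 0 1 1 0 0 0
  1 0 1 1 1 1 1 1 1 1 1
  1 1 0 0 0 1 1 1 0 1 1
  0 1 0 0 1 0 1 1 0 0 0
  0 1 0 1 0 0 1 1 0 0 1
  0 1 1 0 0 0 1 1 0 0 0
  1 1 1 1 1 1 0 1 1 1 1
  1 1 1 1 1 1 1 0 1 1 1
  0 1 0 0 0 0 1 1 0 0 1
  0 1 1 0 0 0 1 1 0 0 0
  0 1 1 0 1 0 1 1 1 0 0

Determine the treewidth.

A width-4 tree decomposition is:
Bags: B1 = {2, 3, 7, 8, 10}  B2 = {2, 3, 7, 8, 11}  B3 = {2, 5, 7, 8, 11}  B4 = {2, 7, 8, 9, 11}  B5 = {2, 3, 6, 7, 8}  B6 = {1, 2, 3, 7, 8}  B7 = {2, 4, 5, 7, 8}
Tree: B1–B2, B2–B3, B3–B4, B1–B5, B2–B6, B3–B7
The largest bag has 5 vertices, giving width 4; this decomposition certifies tw(G) ≤ 4. For the lower bound, the 5 vertices {2, 7, 8, 9, 11} are pairwise adjacent, and any tree decomposition puts a clique entirely inside one bag — forcing width ≥ 4. The upper and lower bounds meet at 4, so that is the treewidth.

4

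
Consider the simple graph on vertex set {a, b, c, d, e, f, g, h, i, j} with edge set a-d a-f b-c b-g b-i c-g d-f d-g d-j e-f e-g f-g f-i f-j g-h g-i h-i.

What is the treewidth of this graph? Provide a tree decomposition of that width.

Treewidth 2.
One such decomposition:
Bags: B1 = {f, g, i}  B2 = {g, h, i}  B3 = {d, f, g}  B4 = {b, g, i}  B5 = {e, f, g}  B6 = {a, d, f}  B7 = {d, f, j}  B8 = {b, c, g}
Tree: B1–B2, B1–B3, B2–B4, B3–B5, B3–B6, B3–B7, B4–B8

Each bag holds 3 vertices, so the decomposition has width 2, which upper-bounds the treewidth. Conversely, {g, h, i} is a clique of size 3, and the vertices of any clique must share a bag in every tree decomposition; so some bag has ≥ 3 vertices and tw(G) ≥ 2. Hence tw(G) = 2 exactly.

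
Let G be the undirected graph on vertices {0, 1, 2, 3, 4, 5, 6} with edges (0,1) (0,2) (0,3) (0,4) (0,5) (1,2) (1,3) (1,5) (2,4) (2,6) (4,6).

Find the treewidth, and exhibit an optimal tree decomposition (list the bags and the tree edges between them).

Treewidth 2.
One optimal decomposition is:
Bags: B1 = {0, 1, 2}  B2 = {0, 2, 4}  B3 = {0, 1, 3}  B4 = {2, 4, 6}  B5 = {0, 1, 5}
Tree: B1–B2, B1–B3, B2–B4, B1–B5

Every bag has size at most 3, so the width is 3 − 1 = 2 and tw(G) ≤ 2. Conversely, {0, 1, 2} is a clique of size 3, and the vertices of any clique must share a bag in every tree decomposition; so some bag has ≥ 3 vertices and tw(G) ≥ 2. Combining the bounds, tw(G) = 2.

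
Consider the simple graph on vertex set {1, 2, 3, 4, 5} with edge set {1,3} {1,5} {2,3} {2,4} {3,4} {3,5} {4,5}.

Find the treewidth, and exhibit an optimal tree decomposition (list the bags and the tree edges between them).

Treewidth 2.
Bags: B1 = {1, 3, 5}  B2 = {3, 4, 5}  B3 = {2, 3, 4}
Tree: B1–B2, B2–B3

Each bag holds 3 vertices, so the decomposition has width 2, which upper-bounds the treewidth. For the lower bound, the 3 vertices {1, 3, 5} are pairwise adjacent, and any tree decomposition puts a clique entirely inside one bag — forcing width ≥ 2. Combining the bounds, tw(G) = 2.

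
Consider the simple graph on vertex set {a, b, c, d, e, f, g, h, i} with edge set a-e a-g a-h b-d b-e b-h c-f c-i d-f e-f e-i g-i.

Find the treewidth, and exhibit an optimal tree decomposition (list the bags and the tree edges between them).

Treewidth 3.
One optimal decomposition is:
Bags: B1 = {c, f, g, i}  B2 = {e, f, g, i}  B3 = {a, e, f, g}  B4 = {a, d, e, f}  B5 = {a, b, d, e}  B6 = {a, b, d, h}
Tree: B1–B2, B2–B3, B3–B4, B4–B5, B5–B6

Each bag holds 4 vertices, so the decomposition has width 3, which upper-bounds the treewidth. For the lower bound: the 4 vertex sets {c,g,i}, {f}, {e}, {a,b,d,h} are disjoint, each induces a connected subgraph, and every pair is joined by at least one edge of G. Contracting each set to a single vertex therefore yields K_{4} as a minor, and since treewidth is minor-monotone, tw(G) ≥ tw(K_{4}) = 3. The upper and lower bounds meet at 3, so that is the treewidth.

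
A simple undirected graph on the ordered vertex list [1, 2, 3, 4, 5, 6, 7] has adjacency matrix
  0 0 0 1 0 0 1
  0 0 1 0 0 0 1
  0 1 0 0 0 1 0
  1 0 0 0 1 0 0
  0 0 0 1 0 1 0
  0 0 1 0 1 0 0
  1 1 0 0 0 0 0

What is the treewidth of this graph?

2

A width-2 tree decomposition is:
Bags: B1 = {4, 5, 6}  B2 = {1, 4, 6}  B3 = {1, 6, 7}  B4 = {2, 6, 7}  B5 = {2, 3, 6}
Tree: B1–B2, B2–B3, B3–B4, B4–B5
The largest bag has 3 vertices, giving width 2; this decomposition certifies tw(G) ≤ 2. Since 6–5–4–1–7–2–3–6 is a cycle in G, G is not acyclic. Forests are exactly the graphs of treewidth ≤ 1, so tw(G) ≥ 2. Therefore the treewidth is 2.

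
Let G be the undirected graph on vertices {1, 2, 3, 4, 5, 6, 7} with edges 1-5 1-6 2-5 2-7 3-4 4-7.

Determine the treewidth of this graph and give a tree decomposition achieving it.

The largest bag has 2 vertices, giving width 1; this decomposition certifies tw(G) ≤ 1. Since G has at least one edge (e.g. 6–1), it is not an edgeless graph, so tw(G) ≥ 1. Hence tw(G) = 1 exactly.

Treewidth 1.
One such decomposition:
Bags: B1 = {1, 6}  B2 = {1, 5}  B3 = {2, 5}  B4 = {2, 7}  B5 = {4, 7}  B6 = {3, 4}
Tree: B1–B2, B2–B3, B3–B4, B4–B5, B5–B6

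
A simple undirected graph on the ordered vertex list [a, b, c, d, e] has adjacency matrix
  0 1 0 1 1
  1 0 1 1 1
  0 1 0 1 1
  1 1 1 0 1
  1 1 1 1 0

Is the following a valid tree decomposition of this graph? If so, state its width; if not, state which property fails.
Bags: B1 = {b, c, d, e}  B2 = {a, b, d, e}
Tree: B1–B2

Vertex coverage: the bags together contain {a, b, c, d, e}, the full vertex set. Edge coverage: each edge of G has both endpoints in at least one bag. Running intersection: for every vertex, the bags containing it form a connected subtree. All three properties hold, so this is a valid tree decomposition of width max|bag| − 1 = 3, and hence tw(G) ≤ 3.

Yes; width 3.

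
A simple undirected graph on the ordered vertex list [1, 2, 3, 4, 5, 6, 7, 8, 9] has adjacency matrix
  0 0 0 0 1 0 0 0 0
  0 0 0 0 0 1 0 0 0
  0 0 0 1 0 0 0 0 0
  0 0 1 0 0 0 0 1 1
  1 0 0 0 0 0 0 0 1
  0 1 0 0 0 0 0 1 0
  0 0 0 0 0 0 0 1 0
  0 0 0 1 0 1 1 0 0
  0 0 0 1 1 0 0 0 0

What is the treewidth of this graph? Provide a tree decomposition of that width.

Treewidth 1.
Bags: B1 = {4, 9}  B2 = {4, 8}  B3 = {3, 4}  B4 = {5, 9}  B5 = {6, 8}  B6 = {1, 5}  B7 = {2, 6}  B8 = {7, 8}
Tree: B1–B2, B1–B3, B1–B4, B2–B5, B4–B6, B5–B7, B2–B8

Each bag holds 2 vertices, so the decomposition has width 1, which upper-bounds the treewidth. Any graph with an edge has treewidth ≥ 1, and G has the edge 9–4. Therefore the treewidth is 1.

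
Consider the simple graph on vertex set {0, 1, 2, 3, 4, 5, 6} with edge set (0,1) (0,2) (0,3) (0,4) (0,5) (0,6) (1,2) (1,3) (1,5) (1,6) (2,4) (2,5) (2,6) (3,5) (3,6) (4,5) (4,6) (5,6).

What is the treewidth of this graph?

4

A width-4 tree decomposition is:
Bags: B1 = {0, 1, 2, 5, 6}  B2 = {0, 1, 3, 5, 6}  B3 = {0, 2, 4, 5, 6}
Tree: B1–B2, B1–B3
Each bag holds 5 vertices, so the decomposition has width 4, which upper-bounds the treewidth. For the lower bound, the 5 vertices {0, 1, 2, 5, 6} are pairwise adjacent, and any tree decomposition puts a clique entirely inside one bag — forcing width ≥ 4. Hence tw(G) = 4 exactly.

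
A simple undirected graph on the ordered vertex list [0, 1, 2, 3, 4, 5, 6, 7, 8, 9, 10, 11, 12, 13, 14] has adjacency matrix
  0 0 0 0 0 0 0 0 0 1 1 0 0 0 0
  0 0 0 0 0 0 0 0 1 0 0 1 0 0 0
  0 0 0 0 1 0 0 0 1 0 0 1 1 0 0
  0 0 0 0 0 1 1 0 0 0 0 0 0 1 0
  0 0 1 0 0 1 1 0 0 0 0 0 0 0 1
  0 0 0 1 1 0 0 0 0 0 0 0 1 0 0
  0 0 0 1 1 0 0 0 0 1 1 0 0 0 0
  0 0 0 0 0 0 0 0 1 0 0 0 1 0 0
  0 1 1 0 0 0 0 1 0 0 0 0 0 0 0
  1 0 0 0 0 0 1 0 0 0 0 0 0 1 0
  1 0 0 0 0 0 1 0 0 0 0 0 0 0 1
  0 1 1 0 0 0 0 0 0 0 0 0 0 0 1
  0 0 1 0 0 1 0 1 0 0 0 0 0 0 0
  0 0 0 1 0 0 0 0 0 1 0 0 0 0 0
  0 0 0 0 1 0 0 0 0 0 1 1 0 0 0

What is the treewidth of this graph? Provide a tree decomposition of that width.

Every bag has size at most 4, so the width is 4 − 1 = 3 and tw(G) ≤ 3. For the lower bound: the 4 vertex sets {0,9,13}, {3}, {6}, {4,5,10,14} are disjoint, each induces a connected subgraph, and every pair is joined by at least one edge of G. Contracting each set to a single vertex therefore yields K_{4} as a minor, and since treewidth is minor-monotone, tw(G) ≥ tw(K_{4}) = 3. The upper and lower bounds meet at 3, so that is the treewidth.

Treewidth 3.
One such decomposition:
Bags: B1 = {0, 3, 9, 13}  B2 = {0, 3, 6, 9}  B3 = {0, 3, 6, 10}  B4 = {3, 5, 6, 10}  B5 = {4, 5, 6, 10}  B6 = {4, 5, 10, 14}  B7 = {4, 5, 12, 14}  B8 = {2, 4, 12, 14}  B9 = {2, 11, 12, 14}  B10 = {2, 7, 11, 12}  B11 = {2, 7, 8, 11}  B12 = {1, 7, 8, 11}
Tree: B1–B2, B2–B3, B3–B4, B4–B5, B5–B6, B6–B7, B7–B8, B8–B9, B9–B10, B10–B11, B11–B12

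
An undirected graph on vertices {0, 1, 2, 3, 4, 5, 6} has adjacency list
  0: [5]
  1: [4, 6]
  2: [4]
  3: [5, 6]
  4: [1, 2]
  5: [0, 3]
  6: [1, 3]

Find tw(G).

A width-1 tree decomposition is:
Bags: B1 = {0, 5}  B2 = {3, 5}  B3 = {3, 6}  B4 = {1, 6}  B5 = {1, 4}  B6 = {2, 4}
Tree: B1–B2, B2–B3, B3–B4, B4–B5, B5–B6
Every bag has size at most 2, so the width is 2 − 1 = 1 and tw(G) ≤ 1. G has an edge, so its treewidth is at least 1. Combining the bounds, tw(G) = 1.

1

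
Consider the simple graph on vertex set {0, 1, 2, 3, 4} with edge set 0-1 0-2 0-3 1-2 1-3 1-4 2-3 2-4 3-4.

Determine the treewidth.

A width-3 tree decomposition is:
Bags: B1 = {0, 1, 2, 3}  B2 = {1, 2, 3, 4}
Tree: B1–B2
Each bag holds 4 vertices, so the decomposition has width 3, which upper-bounds the treewidth. For the lower bound, the 4 vertices {0, 1, 2, 3} are pairwise adjacent, and any tree decomposition puts a clique entirely inside one bag — forcing width ≥ 3. Combining the bounds, tw(G) = 3.

3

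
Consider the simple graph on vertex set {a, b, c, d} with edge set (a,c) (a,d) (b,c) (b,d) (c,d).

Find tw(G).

A width-2 tree decomposition is:
Bags: B1 = {a, c, d}  B2 = {b, c, d}
Tree: B1–B2
The largest bag has 3 vertices, giving width 2; this decomposition certifies tw(G) ≤ 2. Conversely, {a, c, d} is a clique of size 3, and the vertices of any clique must share a bag in every tree decomposition; so some bag has ≥ 3 vertices and tw(G) ≥ 2. Therefore the treewidth is 2.

2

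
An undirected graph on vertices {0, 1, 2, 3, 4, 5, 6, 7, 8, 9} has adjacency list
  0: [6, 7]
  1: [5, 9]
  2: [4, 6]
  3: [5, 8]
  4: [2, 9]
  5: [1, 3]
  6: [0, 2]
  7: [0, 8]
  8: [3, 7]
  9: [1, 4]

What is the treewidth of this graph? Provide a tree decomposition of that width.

Treewidth 2.
One optimal decomposition is:
Bags: B1 = {3, 5, 8}  B2 = {5, 7, 8}  B3 = {0, 5, 7}  B4 = {0, 5, 6}  B5 = {2, 5, 6}  B6 = {2, 4, 5}  B7 = {4, 5, 9}  B8 = {1, 5, 9}
Tree: B1–B2, B2–B3, B3–B4, B4–B5, B5–B6, B6–B7, B7–B8

Every bag has size at most 3, so the width is 3 − 1 = 2 and tw(G) ≤ 2. For the lower bound, G contains the cycle 5–3–8–7–0–6–2–4–9–1–5, so G is not a forest; only forests have treewidth ≤ 1, hence tw(G) ≥ 2. Hence tw(G) = 2 exactly.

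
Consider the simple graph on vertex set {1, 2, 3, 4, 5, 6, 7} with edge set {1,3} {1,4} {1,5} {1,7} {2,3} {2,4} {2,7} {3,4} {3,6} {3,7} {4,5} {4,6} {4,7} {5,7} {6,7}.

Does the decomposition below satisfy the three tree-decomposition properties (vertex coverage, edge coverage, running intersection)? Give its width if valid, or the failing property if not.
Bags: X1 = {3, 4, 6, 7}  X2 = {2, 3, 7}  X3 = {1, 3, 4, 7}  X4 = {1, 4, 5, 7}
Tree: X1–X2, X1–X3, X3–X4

No — edge (4,2) lies in no bag.

A tree decomposition must satisfy three properties: every vertex lies in some bag; for every edge, both endpoints lie together in some bag; and for every vertex, the bags containing it form a connected subtree. Here edge (4,2) lies in no bag, so the decomposition is invalid.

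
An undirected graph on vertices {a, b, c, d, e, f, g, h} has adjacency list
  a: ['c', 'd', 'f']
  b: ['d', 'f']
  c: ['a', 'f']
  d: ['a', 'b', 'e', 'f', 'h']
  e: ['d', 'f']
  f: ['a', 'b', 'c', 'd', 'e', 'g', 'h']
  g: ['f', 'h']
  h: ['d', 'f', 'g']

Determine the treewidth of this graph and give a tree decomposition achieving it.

Treewidth 2.
One optimal decomposition is:
Bags: B1 = {b, d, f}  B2 = {a, d, f}  B3 = {a, c, f}  B4 = {d, f, h}  B5 = {d, e, f}  B6 = {f, g, h}
Tree: B1–B2, B2–B3, B1–B4, B2–B5, B4–B6

Each bag holds 3 vertices, so the decomposition has width 2, which upper-bounds the treewidth. For the lower bound, the 3 vertices {d, e, f} are pairwise adjacent, and any tree decomposition puts a clique entirely inside one bag — forcing width ≥ 2. Combining the bounds, tw(G) = 2.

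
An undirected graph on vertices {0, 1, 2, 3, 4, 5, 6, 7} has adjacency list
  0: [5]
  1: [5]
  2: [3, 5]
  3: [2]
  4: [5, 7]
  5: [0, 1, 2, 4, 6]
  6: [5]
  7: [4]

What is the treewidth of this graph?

1

A width-1 tree decomposition is:
Bags: B1 = {2, 5}  B2 = {2, 3}  B3 = {0, 5}  B4 = {4, 5}  B5 = {5, 6}  B6 = {4, 7}  B7 = {1, 5}
Tree: B1–B2, B1–B3, B1–B4, B4–B5, B4–B6, B4–B7
Each bag holds 2 vertices, so the decomposition has width 1, which upper-bounds the treewidth. Any graph with an edge has treewidth ≥ 1, and G has the edge 5–2. Therefore the treewidth is 1.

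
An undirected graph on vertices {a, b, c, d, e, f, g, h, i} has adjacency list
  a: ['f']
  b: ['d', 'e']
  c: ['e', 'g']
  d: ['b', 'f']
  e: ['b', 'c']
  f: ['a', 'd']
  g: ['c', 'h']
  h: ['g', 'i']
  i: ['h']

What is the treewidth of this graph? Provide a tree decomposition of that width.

Treewidth 1.
One such decomposition:
Bags: B1 = {h, i}  B2 = {g, h}  B3 = {c, g}  B4 = {c, e}  B5 = {b, e}  B6 = {b, d}  B7 = {d, f}  B8 = {a, f}
Tree: B1–B2, B2–B3, B3–B4, B4–B5, B5–B6, B6–B7, B7–B8

Each bag holds 2 vertices, so the decomposition has width 1, which upper-bounds the treewidth. G has an edge, so its treewidth is at least 1. Therefore the treewidth is 1.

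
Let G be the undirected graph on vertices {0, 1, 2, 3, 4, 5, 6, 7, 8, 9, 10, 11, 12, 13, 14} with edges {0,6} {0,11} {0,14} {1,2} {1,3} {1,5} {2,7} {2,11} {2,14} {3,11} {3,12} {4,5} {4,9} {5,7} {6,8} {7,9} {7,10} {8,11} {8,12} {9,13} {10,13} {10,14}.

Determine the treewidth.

3

A width-3 tree decomposition is:
Bags: B1 = {0, 6, 8, 12}  B2 = {0, 8, 11, 12}  B3 = {0, 3, 11, 12}  B4 = {0, 3, 11, 14}  B5 = {2, 3, 11, 14}  B6 = {1, 2, 3, 14}  B7 = {1, 2, 10, 14}  B8 = {1, 2, 7, 10}  B9 = {1, 5, 7, 10}  B10 = {5, 7, 10, 13}  B11 = {5, 7, 9, 13}  B12 = {4, 5, 9, 13}
Tree: B1–B2, B2–B3, B3–B4, B4–B5, B5–B6, B6–B7, B7–B8, B8–B9, B9–B10, B10–B11, B11–B12
Every bag has size at most 4, so the width is 4 − 1 = 3 and tw(G) ≤ 3. For the lower bound: the 4 vertex sets {6,8,12}, {0}, {11}, {1,2,3,14} are disjoint, each induces a connected subgraph, and every pair is joined by at least one edge of G. Contracting each set to a single vertex therefore yields K_{4} as a minor, and since treewidth is minor-monotone, tw(G) ≥ tw(K_{4}) = 3. Combining the bounds, tw(G) = 3.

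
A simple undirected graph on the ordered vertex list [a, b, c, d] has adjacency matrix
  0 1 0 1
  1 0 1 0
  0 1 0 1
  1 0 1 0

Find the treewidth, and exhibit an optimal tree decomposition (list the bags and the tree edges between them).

The largest bag has 3 vertices, giving width 2; this decomposition certifies tw(G) ≤ 2. Since b–a–d–c–b is a cycle in G, G is not acyclic. Forests are exactly the graphs of treewidth ≤ 1, so tw(G) ≥ 2. The upper and lower bounds meet at 2, so that is the treewidth.

Treewidth 2.
Bags: B1 = {a, b, d}  B2 = {b, c, d}
Tree: B1–B2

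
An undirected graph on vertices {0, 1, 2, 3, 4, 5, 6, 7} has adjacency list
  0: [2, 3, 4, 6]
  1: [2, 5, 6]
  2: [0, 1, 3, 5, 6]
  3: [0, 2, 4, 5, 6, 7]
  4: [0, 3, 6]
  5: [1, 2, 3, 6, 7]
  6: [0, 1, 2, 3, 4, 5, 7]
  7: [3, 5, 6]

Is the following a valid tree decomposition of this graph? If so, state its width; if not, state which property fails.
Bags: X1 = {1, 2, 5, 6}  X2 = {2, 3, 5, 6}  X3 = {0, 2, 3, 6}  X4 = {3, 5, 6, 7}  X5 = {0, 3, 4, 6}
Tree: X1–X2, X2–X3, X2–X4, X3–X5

Every vertex of G appears in some bag (union = {0, 1, 2, 3, 4, 5, 6, 7}); every edge is covered by a bag; and for each vertex v the set of bags containing v is connected in the bag tree. The decomposition is therefore valid. The largest bag has 4 vertices, so the width is 3.

Yes; width 3.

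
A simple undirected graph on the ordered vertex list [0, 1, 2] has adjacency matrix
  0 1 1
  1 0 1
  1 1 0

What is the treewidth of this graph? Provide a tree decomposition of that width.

Treewidth 2.
Bags: B1 = {0, 1, 2}
Tree: (single bag)

A single bag containing all 3 vertices is trivially a valid decomposition of width 2. For the lower bound, the 3 vertices {0, 1, 2} are pairwise adjacent, and any tree decomposition puts a clique entirely inside one bag — forcing width ≥ 2. Combining the bounds, tw(G) = 2.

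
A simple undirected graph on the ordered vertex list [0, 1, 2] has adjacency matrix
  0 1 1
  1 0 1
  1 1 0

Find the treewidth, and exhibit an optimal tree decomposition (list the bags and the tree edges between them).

Treewidth 2.
One optimal decomposition is:
Bags: B1 = {0, 1, 2}
Tree: (single bag)

With just one bag of size 3, the width is 3 − 1 = 2, so tw(G) ≤ 2. Conversely, {0, 1, 2} is a clique of size 3, and the vertices of any clique must share a bag in every tree decomposition; so some bag has ≥ 3 vertices and tw(G) ≥ 2. Therefore the treewidth is 2.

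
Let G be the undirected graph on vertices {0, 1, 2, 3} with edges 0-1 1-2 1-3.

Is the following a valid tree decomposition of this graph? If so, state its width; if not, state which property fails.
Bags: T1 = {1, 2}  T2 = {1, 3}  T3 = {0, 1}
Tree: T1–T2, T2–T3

Vertex coverage: the bags together contain {0, 1, 2, 3}, the full vertex set. Edge coverage: each edge of G has both endpoints in at least one bag. Running intersection: for every vertex, the bags containing it form a connected subtree. All three properties hold, so this is a valid tree decomposition of width max|bag| − 1 = 1, and hence tw(G) ≤ 1.

Yes; width 1.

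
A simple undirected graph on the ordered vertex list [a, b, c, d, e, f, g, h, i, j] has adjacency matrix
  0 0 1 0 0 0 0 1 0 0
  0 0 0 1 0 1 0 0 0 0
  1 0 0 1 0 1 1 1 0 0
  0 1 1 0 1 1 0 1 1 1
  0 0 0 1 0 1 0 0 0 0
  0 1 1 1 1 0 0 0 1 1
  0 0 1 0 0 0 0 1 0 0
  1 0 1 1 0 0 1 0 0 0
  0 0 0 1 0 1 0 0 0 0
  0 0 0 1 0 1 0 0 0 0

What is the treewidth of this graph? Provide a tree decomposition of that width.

Treewidth 2.
One optimal decomposition is:
Bags: B1 = {c, d, f}  B2 = {c, d, h}  B3 = {b, d, f}  B4 = {a, c, h}  B5 = {d, e, f}  B6 = {c, g, h}  B7 = {d, f, j}  B8 = {d, f, i}
Tree: B1–B2, B1–B3, B2–B4, B3–B5, B4–B6, B5–B7, B7–B8

The largest bag has 3 vertices, giving width 2; this decomposition certifies tw(G) ≤ 2. Conversely, {c, d, h} is a clique of size 3, and the vertices of any clique must share a bag in every tree decomposition; so some bag has ≥ 3 vertices and tw(G) ≥ 2. Therefore the treewidth is 2.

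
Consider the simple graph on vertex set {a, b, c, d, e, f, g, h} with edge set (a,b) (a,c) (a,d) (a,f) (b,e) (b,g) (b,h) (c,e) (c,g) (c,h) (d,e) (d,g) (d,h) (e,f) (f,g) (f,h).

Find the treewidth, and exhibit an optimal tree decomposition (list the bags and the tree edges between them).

Treewidth 4.
One such decomposition:
Bags: B1 = {a, b, c, d, f}  B2 = {b, c, d, f, g}  B3 = {b, c, d, f, h}  B4 = {b, c, d, e, f}
Tree: B1–B2, B2–B3, B3–B4

Each bag holds 5 vertices, so the decomposition has width 4, which upper-bounds the treewidth. For the lower bound: the 5 vertex sets {a,b}, {d,g}, {c,h}, {f}, {e} are disjoint, each induces a connected subgraph, and every pair is joined by at least one edge of G. Contracting each set to a single vertex therefore yields K_{5} as a minor, and since treewidth is minor-monotone, tw(G) ≥ tw(K_{5}) = 4. The upper and lower bounds meet at 4, so that is the treewidth.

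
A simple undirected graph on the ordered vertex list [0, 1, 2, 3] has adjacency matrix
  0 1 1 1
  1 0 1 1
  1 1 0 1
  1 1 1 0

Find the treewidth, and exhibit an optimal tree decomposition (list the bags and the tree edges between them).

Treewidth 3.
One optimal decomposition is:
Bags: B1 = {0, 1, 2, 3}
Tree: (single bag)

A single bag containing all 4 vertices is trivially a valid decomposition of width 3. On the other hand G contains the 4-clique {0, 1, 2, 3}. A clique must lie in a single bag of any decomposition, so no decomposition can have width below 3. Combining the bounds, tw(G) = 3.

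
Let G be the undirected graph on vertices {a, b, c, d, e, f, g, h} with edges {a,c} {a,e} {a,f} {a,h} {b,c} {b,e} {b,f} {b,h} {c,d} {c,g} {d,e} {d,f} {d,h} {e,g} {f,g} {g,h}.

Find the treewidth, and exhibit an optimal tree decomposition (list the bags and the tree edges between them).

The largest bag has 5 vertices, giving width 4; this decomposition certifies tw(G) ≤ 4. For the lower bound: the 5 vertex sets {b,c}, {d,e}, {a,h}, {g}, {f} are disjoint, each induces a connected subgraph, and every pair is joined by at least one edge of G. Contracting each set to a single vertex therefore yields K_{5} as a minor, and since treewidth is minor-monotone, tw(G) ≥ tw(K_{5}) = 4. Therefore the treewidth is 4.

Treewidth 4.
Bags: B1 = {a, b, c, d, g}  B2 = {a, b, d, e, g}  B3 = {a, b, d, g, h}  B4 = {a, b, d, f, g}
Tree: B1–B2, B2–B3, B3–B4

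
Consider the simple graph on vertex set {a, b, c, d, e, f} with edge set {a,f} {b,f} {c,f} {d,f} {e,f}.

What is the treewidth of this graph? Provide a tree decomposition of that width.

Treewidth 1.
One optimal decomposition is:
Bags: B1 = {a, f}  B2 = {e, f}  B3 = {c, f}  B4 = {b, f}  B5 = {d, f}
Tree: B1–B2, B1–B3, B1–B4, B2–B5

The largest bag has 2 vertices, giving width 1; this decomposition certifies tw(G) ≤ 1. G has an edge, so its treewidth is at least 1. Combining the bounds, tw(G) = 1.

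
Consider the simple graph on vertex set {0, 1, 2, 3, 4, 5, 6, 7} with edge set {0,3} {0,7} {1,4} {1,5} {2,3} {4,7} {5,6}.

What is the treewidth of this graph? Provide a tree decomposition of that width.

Treewidth 1.
Bags: B1 = {2, 3}  B2 = {0, 3}  B3 = {0, 7}  B4 = {4, 7}  B5 = {1, 4}  B6 = {1, 5}  B7 = {5, 6}
Tree: B1–B2, B2–B3, B3–B4, B4–B5, B5–B6, B6–B7

The largest bag has 2 vertices, giving width 1; this decomposition certifies tw(G) ≤ 1. G has an edge, so its treewidth is at least 1. The upper and lower bounds meet at 1, so that is the treewidth.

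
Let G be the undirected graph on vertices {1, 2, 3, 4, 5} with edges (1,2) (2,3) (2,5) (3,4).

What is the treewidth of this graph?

A width-1 tree decomposition is:
Bags: B1 = {2, 3}  B2 = {3, 4}  B3 = {2, 5}  B4 = {1, 2}
Tree: B1–B2, B1–B3, B3–B4
Every bag has size at most 2, so the width is 2 − 1 = 1 and tw(G) ≤ 1. G has an edge, so its treewidth is at least 1. Therefore the treewidth is 1.

1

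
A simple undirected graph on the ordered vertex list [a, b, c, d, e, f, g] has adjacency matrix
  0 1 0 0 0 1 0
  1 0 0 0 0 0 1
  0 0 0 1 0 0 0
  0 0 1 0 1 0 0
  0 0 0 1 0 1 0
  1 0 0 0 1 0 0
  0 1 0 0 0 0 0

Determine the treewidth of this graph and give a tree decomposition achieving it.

Every bag has size at most 2, so the width is 2 − 1 = 1 and tw(G) ≤ 1. G has an edge, so its treewidth is at least 1. Combining the bounds, tw(G) = 1.

Treewidth 1.
One optimal decomposition is:
Bags: B1 = {c, d}  B2 = {d, e}  B3 = {e, f}  B4 = {a, f}  B5 = {a, b}  B6 = {b, g}
Tree: B1–B2, B2–B3, B3–B4, B4–B5, B5–B6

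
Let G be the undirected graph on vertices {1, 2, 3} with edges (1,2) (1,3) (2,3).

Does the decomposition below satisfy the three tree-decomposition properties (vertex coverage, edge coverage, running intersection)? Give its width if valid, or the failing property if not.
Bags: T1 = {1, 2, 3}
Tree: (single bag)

Yes; width 2.

Checking the three conditions: (i) the bags cover all of {1, 2, 3}; (ii) for each edge, some bag contains both endpoints; (iii) the bags containing any fixed vertex form a subtree. All hold, so the decomposition is valid with width 3 − 1 = 2.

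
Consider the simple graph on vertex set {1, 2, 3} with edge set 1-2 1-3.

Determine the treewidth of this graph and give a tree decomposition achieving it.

Treewidth 1.
One optimal decomposition is:
Bags: B1 = {1, 2}  B2 = {1, 3}
Tree: B1–B2

The largest bag has 2 vertices, giving width 1; this decomposition certifies tw(G) ≤ 1. Any graph with an edge has treewidth ≥ 1, and G has the edge 2–1. The upper and lower bounds meet at 1, so that is the treewidth.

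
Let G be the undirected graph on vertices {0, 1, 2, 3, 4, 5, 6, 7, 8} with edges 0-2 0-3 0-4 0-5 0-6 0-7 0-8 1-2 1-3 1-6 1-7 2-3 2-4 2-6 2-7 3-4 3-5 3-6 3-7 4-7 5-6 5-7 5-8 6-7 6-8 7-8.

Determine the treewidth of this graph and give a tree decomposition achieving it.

Treewidth 4.
One optimal decomposition is:
Bags: B1 = {0, 5, 6, 7, 8}  B2 = {0, 3, 5, 6, 7}  B3 = {0, 2, 3, 6, 7}  B4 = {1, 2, 3, 6, 7}  B5 = {0, 2, 3, 4, 7}
Tree: B1–B2, B2–B3, B3–B4, B3–B5

Every bag has size at most 5, so the width is 5 − 1 = 4 and tw(G) ≤ 4. Conversely, {0, 5, 6, 7, 8} is a clique of size 5, and the vertices of any clique must share a bag in every tree decomposition; so some bag has ≥ 5 vertices and tw(G) ≥ 4. Hence tw(G) = 4 exactly.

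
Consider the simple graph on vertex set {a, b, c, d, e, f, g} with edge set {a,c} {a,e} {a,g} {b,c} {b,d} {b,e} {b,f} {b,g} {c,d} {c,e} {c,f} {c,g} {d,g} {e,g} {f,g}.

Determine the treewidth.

A width-3 tree decomposition is:
Bags: B1 = {b, c, f, g}  B2 = {b, c, e, g}  B3 = {a, c, e, g}  B4 = {b, c, d, g}
Tree: B1–B2, B2–B3, B2–B4
Each bag holds 4 vertices, so the decomposition has width 3, which upper-bounds the treewidth. On the other hand G contains the 4-clique {a, c, e, g}. A clique must lie in a single bag of any decomposition, so no decomposition can have width below 3. Combining the bounds, tw(G) = 3.

3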